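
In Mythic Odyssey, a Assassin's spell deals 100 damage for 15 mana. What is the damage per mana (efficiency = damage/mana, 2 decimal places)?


Efficiency = damage / mana
= 100 / 15
= 6.67

6.67 dmg/mana


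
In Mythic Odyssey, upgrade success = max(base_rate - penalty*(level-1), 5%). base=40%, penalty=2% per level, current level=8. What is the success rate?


raw_rate = 40 - 2 * (8 - 1)
= 40 - 2 * 7
= 40 - 14
= 26
Apply floor: max(26, 5) = 26%

26%


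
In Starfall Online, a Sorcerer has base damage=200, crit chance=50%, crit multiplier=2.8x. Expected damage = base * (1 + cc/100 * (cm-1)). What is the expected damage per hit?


E[dmg] = base * (1 + crit_chance * (crit_mult - 1))
cc as decimal = 50/100 = 0.5
cm - 1 = 2.8 - 1 = 1.8
Bonus factor = 0.5 * 1.8 = 0.9
Total multiplier = 1 + 0.9 = 1.9
Expected damage = 200 * 1.9 = 380.00

380.00 damage


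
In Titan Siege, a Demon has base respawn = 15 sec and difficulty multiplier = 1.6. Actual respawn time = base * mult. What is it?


Respawn time = base * multiplier
= 15 * 1.6
= 24.0 seconds

24.0 seconds


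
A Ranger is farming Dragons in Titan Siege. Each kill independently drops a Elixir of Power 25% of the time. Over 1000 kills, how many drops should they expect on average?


Expected drops = kills * (drop_rate / 100)
= 1000 * (25 / 100)
= 1000 * 0.25
= 250.0

250.0 drops


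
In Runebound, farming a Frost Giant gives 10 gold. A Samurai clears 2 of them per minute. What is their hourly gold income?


Gold per minute = 10 * 2 = 20
Gold per hour = 20 * 60 = 1200

1200 gold/hour


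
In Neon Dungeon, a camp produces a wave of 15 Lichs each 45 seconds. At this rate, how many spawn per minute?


Spawns per minute = count * (60 / interval)
= 15 * (60 / 45)
= 15 * 1.3333
= 20.0

20.0 per minute


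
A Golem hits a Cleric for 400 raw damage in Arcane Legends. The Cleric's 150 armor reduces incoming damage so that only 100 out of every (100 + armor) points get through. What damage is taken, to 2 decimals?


actual = 400 * 100 / (100 + 150)
= 400 * 100 / 250
= 40000 / 250
= 160.00

160.00 damage


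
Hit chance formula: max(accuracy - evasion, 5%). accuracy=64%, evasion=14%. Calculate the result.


accuracy - evasion = 64 - 14 = 50
Apply floor: max(50, 5) = 50
Hit chance = 50%

50%


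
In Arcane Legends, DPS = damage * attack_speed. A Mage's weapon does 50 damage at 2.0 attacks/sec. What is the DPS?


DPS = damage * attack_speed
= 50 * 2.0
= 100.0

100.0 DPS


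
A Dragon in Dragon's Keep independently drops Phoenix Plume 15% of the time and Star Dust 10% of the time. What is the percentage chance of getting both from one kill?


For independent events, P(both) = P(A) * P(B)
= 15% * 10%
= 150 / 100 %
= 1.5%

1.5%


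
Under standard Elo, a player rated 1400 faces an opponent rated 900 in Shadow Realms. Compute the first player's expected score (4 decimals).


Elo expected score: Ea = 1/(1 + 10^((Rb-Ra)/400))
Rb - Ra = 900 - 1400 = -500
(Rb-Ra)/400 = -500/400 = -1.25
10^-1.25 = 0.056234
Ea = 1/(1 + 0.056234) = 1/1.056234 = 0.9468

0.9468


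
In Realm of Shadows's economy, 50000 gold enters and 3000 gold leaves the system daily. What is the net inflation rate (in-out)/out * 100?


Net gold = 50000 - 3000 = 47000
Inflation rate = net / sunk * 100 = 47000 / 3000 * 100
= 15.666667 * 100
= 1566.67%

1566.67%


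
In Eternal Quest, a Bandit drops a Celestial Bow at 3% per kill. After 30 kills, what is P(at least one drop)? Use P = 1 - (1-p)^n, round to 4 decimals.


P(at least one) = 1 - P(none) = 1 - (1-p)^n
p = 3/100 = 0.03
1 - p = 0.97
(1 - p)^30 = 0.97^30 = 0.401007
P(at least one) = 1 - 0.401007 = 0.5990

0.5990


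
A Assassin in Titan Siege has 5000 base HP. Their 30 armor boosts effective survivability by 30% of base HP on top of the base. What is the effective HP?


EHP = 5000 * (1 + 30/100)
= 5000 * (1 + 0.3)
= 5000 * 1.3
= 6500.0

6500.0 EHP


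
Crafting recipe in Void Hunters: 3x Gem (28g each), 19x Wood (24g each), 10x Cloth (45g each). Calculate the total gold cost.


Cost breakdown:
  Gem: 3 * 28 = 84
  Wood: 19 * 24 = 456
  Cloth: 10 * 45 = 450
Total = 84 + 456 + 450 = 990

990 gold


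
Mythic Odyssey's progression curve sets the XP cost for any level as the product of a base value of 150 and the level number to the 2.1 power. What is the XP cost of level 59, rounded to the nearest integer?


XP = 150 * level^2.1
Substitute level = 59:
XP = 150 * 59^2.1
= 150 * 5233.4638
= 785020

785020 XP


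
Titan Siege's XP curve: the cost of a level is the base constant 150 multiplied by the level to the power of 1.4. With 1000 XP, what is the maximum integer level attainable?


XP = 150 * level^1.4, so level = (XP / 150)^(1/1.4)
= (1000 / 150)^(1/1.4)
= 6.6667^0.7143
= 3.8771
Floor: level = 3

level 3


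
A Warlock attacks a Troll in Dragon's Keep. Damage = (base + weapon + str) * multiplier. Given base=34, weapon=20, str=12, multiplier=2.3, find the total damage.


Sum base + weapon + str = 34 + 20 + 12 = 66
Multiply by 2.3:
66 * 2.3 = 151.8

151.8 damage


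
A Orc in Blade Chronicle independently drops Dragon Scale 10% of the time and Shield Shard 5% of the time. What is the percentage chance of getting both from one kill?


For independent events, P(both) = P(A) * P(B)
= 10% * 5%
= 50 / 100 %
= 0.5%

0.5%


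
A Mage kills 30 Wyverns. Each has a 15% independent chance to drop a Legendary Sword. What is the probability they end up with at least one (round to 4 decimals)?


P(at least one) = 1 - P(none) = 1 - (1-p)^n
p = 15/100 = 0.15
1 - p = 0.85
(1 - p)^30 = 0.85^30 = 0.007631
P(at least one) = 1 - 0.007631 = 0.9924

0.9924


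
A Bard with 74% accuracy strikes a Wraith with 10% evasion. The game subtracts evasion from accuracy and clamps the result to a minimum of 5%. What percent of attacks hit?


accuracy - evasion = 74 - 10 = 64
Apply floor: max(64, 5) = 64
Hit chance = 64%

64%


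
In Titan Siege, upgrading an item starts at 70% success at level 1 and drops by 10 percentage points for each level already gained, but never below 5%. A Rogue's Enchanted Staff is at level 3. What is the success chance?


raw_rate = 70 - 10 * (3 - 1)
= 70 - 10 * 2
= 70 - 20
= 50
Apply floor: max(50, 5) = 50%

50%


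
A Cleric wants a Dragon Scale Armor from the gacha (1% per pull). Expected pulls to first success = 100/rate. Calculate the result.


Expected pulls for a geometric distribution = 1/p = 100 / rate%
= 100 / 1
= 100.0

100.0 pulls


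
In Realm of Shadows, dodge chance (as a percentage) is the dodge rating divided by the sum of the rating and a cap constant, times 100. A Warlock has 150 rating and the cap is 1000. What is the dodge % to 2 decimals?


dodge% = 150 / (150 + 1000) * 100
= 150 / 1150 * 100
= 0.130435 * 100
= 13.04%

13.04%


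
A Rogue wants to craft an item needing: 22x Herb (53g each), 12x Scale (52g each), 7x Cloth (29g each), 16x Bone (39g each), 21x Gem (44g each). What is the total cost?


Cost breakdown:
  Herb: 22 * 53 = 1166
  Scale: 12 * 52 = 624
  Cloth: 7 * 29 = 203
  Bone: 16 * 39 = 624
  Gem: 21 * 44 = 924
Total = 1166 + 624 + 203 + 624 + 924 = 3541

3541 gold


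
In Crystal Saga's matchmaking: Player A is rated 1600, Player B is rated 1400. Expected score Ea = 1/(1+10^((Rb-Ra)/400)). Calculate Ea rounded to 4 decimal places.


Elo expected score: Ea = 1/(1 + 10^((Rb-Ra)/400))
Rb - Ra = 1400 - 1600 = -200
(Rb-Ra)/400 = -200/400 = -0.5
10^-0.5 = 0.316228
Ea = 1/(1 + 0.316228) = 1/1.316228 = 0.7597

0.7597


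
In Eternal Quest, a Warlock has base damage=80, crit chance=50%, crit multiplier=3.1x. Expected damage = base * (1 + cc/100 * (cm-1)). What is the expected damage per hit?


E[dmg] = base * (1 + crit_chance * (crit_mult - 1))
cc as decimal = 50/100 = 0.5
cm - 1 = 3.1 - 1 = 2.1
Bonus factor = 0.5 * 2.1 = 1.05
Total multiplier = 1 + 1.05 = 2.05
Expected damage = 80 * 2.05 = 164.00

164.00 damage


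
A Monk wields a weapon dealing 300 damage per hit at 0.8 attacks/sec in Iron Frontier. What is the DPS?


DPS = damage * attack_speed
= 300 * 0.8
= 240.0

240.0 DPS


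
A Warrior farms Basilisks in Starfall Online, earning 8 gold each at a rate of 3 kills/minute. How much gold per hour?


Gold per minute = 8 * 3 = 24
Gold per hour = 24 * 60 = 1440

1440 gold/hour


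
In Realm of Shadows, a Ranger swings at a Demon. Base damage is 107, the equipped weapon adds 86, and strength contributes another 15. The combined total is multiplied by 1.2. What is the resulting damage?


Sum base + weapon + str = 107 + 86 + 15 = 208
Multiply by 1.2:
208 * 1.2 = 249.6

249.6 damage


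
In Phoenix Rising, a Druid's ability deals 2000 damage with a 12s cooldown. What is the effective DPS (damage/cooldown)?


DPS = damage / cooldown
= 2000 / 12
= 166.67

166.67 DPS


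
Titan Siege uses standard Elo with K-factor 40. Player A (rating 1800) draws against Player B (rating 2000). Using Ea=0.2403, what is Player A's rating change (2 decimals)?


Elo update: delta = K * (S - Ea), where S = 0.5 (draws)
S - Ea = 0.5 - 0.2403 = 0.2597
Rating change = 40 * 0.2597
= 10.39

10.39 rating points


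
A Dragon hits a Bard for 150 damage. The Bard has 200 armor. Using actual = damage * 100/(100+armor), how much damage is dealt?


actual = 150 * 100 / (100 + 200)
= 150 * 100 / 300
= 15000 / 300
= 50.00

50.00 damage


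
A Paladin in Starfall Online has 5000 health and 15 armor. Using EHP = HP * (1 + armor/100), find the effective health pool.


EHP = 5000 * (1 + 15/100)
= 5000 * (1 + 0.15)
= 5000 * 1.15
= 5750.0

5750.0 EHP


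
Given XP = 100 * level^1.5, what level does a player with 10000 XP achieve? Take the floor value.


XP = 100 * level^1.5, so level = (XP / 100)^(1/1.5)
= (10000 / 100)^(1/1.5)
= 100.0^0.6667
= 21.5443
Floor: level = 21

level 21


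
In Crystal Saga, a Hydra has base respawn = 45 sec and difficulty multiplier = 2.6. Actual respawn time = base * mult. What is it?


Respawn time = base * multiplier
= 45 * 2.6
= 117.0 seconds

117.0 seconds


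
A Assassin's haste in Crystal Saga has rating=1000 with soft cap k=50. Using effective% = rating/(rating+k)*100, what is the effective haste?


effective% = rating / (rating + k) * 100
= 1000 / (1000 + 50) * 100
= 1000 / 1050 * 100
= 0.952381 * 100
= 95.24%

95.24%


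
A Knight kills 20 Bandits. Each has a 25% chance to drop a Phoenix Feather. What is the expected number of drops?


Expected drops = kills * (drop_rate / 100)
= 20 * (25 / 100)
= 20 * 0.25
= 5.0

5.0 drops


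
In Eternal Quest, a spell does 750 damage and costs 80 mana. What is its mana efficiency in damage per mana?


Efficiency = damage / mana
= 750 / 80
= 9.38

9.38 dmg/mana


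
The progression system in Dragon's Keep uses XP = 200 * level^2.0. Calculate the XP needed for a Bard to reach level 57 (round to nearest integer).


XP = 200 * level^2.0
Substitute level = 57:
XP = 200 * 57^2.0
= 200 * 3249.0
= 649800

649800 XP


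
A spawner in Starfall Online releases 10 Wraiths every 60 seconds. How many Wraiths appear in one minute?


Spawns per minute = count * (60 / interval)
= 10 * (60 / 60)
= 10 * 1.0
= 10.0

10.0 per minute


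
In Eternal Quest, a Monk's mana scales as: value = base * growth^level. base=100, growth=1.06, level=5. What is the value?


value = base * growth^level
= 100 * 1.06^5
= 100 * 1.338226
= 133.82

133.82 mana


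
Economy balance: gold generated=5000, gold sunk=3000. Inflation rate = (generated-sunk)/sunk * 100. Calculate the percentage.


Net gold = 5000 - 3000 = 2000
Inflation rate = net / sunk * 100 = 2000 / 3000 * 100
= 0.666667 * 100
= 66.67%

66.67%


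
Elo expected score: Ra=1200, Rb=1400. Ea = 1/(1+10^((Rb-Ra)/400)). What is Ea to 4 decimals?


Elo expected score: Ea = 1/(1 + 10^((Rb-Ra)/400))
Rb - Ra = 1400 - 1200 = 200
(Rb-Ra)/400 = 200/400 = 0.5
10^0.5 = 3.162278
Ea = 1/(1 + 3.162278) = 1/4.162278 = 0.2403

0.2403


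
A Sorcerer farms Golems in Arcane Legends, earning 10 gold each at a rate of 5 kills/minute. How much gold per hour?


Gold per minute = 10 * 5 = 50
Gold per hour = 50 * 60 = 3000

3000 gold/hour


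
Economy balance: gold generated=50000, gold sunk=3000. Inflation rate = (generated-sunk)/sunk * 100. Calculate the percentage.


Net gold = 50000 - 3000 = 47000
Inflation rate = net / sunk * 100 = 47000 / 3000 * 100
= 15.666667 * 100
= 1566.67%

1566.67%


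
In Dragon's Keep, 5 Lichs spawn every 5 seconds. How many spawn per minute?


Spawns per minute = count * (60 / interval)
= 5 * (60 / 5)
= 5 * 12.0
= 60.0

60.0 per minute


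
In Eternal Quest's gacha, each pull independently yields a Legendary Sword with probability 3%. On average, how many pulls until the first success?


Expected pulls for a geometric distribution = 1/p = 100 / rate%
= 100 / 3
= 33.33

33.33 pulls


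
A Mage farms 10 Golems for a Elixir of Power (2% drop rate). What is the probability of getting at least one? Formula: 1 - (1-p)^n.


P(at least one) = 1 - P(none) = 1 - (1-p)^n
p = 2/100 = 0.02
1 - p = 0.98
(1 - p)^10 = 0.98^10 = 0.817073
P(at least one) = 1 - 0.817073 = 0.1829

0.1829


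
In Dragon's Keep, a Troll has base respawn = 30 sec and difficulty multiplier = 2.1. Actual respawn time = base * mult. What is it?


Respawn time = base * multiplier
= 30 * 2.1
= 63.0 seconds

63.0 seconds


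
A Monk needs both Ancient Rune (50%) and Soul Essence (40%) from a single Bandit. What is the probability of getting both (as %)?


For independent events, P(both) = P(A) * P(B)
= 50% * 40%
= 2000 / 100 %
= 20.0%

20.0%


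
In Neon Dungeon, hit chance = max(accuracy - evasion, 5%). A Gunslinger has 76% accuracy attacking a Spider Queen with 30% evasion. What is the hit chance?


accuracy - evasion = 76 - 30 = 46
Apply floor: max(46, 5) = 46
Hit chance = 46%

46%


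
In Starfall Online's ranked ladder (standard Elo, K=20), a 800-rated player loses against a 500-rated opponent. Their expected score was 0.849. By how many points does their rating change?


Elo update: delta = K * (S - Ea), where S = 0 (loses)
S - Ea = 0 - 0.849 = -0.849
Rating change = 20 * -0.849
= -16.98

-16.98 rating points


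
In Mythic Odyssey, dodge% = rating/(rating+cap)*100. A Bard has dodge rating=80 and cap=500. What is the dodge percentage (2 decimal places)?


dodge% = 80 / (80 + 500) * 100
= 80 / 580 * 100
= 0.137931 * 100
= 13.79%

13.79%


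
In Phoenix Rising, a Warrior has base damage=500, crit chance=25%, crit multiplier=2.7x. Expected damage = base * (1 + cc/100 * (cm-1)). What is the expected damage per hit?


E[dmg] = base * (1 + crit_chance * (crit_mult - 1))
cc as decimal = 25/100 = 0.25
cm - 1 = 2.7 - 1 = 1.7
Bonus factor = 0.25 * 1.7 = 0.425
Total multiplier = 1 + 0.425 = 1.425
Expected damage = 500 * 1.425 = 712.50

712.50 damage


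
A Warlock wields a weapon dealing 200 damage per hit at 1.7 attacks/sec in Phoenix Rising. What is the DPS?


DPS = damage * attack_speed
= 200 * 1.7
= 340.0

340.0 DPS


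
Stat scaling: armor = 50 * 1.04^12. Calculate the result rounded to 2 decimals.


value = base * growth^level
= 50 * 1.04^12
= 50 * 1.601032
= 80.05

80.05 armor


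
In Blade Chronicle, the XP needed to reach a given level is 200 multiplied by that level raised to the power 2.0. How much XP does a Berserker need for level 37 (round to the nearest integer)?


XP = 200 * level^2.0
Substitute level = 37:
XP = 200 * 37^2.0
= 200 * 1369.0
= 273800

273800 XP


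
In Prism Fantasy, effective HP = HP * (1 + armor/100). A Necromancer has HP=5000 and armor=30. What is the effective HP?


EHP = 5000 * (1 + 30/100)
= 5000 * (1 + 0.3)
= 5000 * 1.3
= 6500.0

6500.0 EHP


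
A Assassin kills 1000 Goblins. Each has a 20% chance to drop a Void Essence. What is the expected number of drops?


Expected drops = kills * (drop_rate / 100)
= 1000 * (20 / 100)
= 1000 * 0.2
= 200.0

200.0 drops


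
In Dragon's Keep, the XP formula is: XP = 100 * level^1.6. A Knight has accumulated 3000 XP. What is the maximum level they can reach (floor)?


XP = 100 * level^1.6, so level = (XP / 100)^(1/1.6)
= (3000 / 100)^(1/1.6)
= 30.0^0.625
= 8.3792
Floor: level = 8

level 8


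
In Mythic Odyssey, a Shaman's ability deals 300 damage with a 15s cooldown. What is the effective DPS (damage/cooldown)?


DPS = damage / cooldown
= 300 / 15
= 20.00

20.00 DPS


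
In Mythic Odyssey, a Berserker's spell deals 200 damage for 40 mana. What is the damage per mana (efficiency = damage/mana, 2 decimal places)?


Efficiency = damage / mana
= 200 / 40
= 5.00

5.00 dmg/mana


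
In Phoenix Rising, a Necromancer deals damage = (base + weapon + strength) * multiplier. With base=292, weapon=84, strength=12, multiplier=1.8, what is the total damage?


Sum base + weapon + str = 292 + 84 + 12 = 388
Multiply by 1.8:
388 * 1.8 = 698.4

698.4 damage


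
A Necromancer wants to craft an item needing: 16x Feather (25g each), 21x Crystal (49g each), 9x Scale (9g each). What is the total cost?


Cost breakdown:
  Feather: 16 * 25 = 400
  Crystal: 21 * 49 = 1029
  Scale: 9 * 9 = 81
Total = 400 + 1029 + 81 = 1510

1510 gold


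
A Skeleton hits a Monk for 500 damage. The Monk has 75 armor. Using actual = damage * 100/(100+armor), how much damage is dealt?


actual = 500 * 100 / (100 + 75)
= 500 * 100 / 175
= 50000 / 175
= 285.71

285.71 damage


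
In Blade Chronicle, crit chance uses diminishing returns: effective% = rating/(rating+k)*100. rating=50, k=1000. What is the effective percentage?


effective% = rating / (rating + k) * 100
= 50 / (50 + 1000) * 100
= 50 / 1050 * 100
= 0.047619 * 100
= 4.76%

4.76%


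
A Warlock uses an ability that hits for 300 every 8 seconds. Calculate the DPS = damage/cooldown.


DPS = damage / cooldown
= 300 / 8
= 37.50

37.50 DPS


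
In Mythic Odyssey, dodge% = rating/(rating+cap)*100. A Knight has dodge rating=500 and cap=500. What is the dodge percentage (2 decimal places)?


dodge% = 500 / (500 + 500) * 100
= 500 / 1000 * 100
= 0.5 * 100
= 50.00%

50.00%


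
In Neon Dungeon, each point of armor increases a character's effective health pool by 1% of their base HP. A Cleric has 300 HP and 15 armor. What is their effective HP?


EHP = 300 * (1 + 15/100)
= 300 * (1 + 0.15)
= 300 * 1.15
= 345.0

345.0 EHP


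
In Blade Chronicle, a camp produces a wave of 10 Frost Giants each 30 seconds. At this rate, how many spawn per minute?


Spawns per minute = count * (60 / interval)
= 10 * (60 / 30)
= 10 * 2.0
= 20.0

20.0 per minute


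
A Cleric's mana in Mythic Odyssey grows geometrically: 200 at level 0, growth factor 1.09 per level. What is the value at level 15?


value = base * growth^level
= 200 * 1.09^15
= 200 * 3.642482
= 728.50

728.50 mana


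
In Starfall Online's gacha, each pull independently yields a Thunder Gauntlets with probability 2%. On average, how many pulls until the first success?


Expected pulls for a geometric distribution = 1/p = 100 / rate%
= 100 / 2
= 50.0

50.0 pulls


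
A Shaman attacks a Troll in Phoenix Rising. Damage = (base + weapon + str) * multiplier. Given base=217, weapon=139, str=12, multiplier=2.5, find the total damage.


Sum base + weapon + str = 217 + 139 + 12 = 368
Multiply by 2.5:
368 * 2.5 = 920.0

920.0 damage


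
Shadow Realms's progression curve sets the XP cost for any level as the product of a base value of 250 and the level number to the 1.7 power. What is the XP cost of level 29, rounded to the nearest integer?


XP = 250 * level^1.7
Substitute level = 29:
XP = 250 * 29^1.7
= 250 * 306.2504
= 76563

76563 XP


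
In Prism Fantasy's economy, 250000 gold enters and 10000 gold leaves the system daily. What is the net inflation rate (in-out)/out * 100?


Net gold = 250000 - 10000 = 240000
Inflation rate = net / sunk * 100 = 240000 / 10000 * 100
= 24.0 * 100
= 2400.00%

2400.00%


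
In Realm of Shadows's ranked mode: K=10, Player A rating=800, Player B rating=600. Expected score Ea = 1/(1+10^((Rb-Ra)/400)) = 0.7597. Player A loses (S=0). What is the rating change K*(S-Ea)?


Elo update: delta = K * (S - Ea), where S = 0 (loses)
S - Ea = 0 - 0.7597 = -0.7597
Rating change = 10 * -0.7597
= -7.60

-7.60 rating points


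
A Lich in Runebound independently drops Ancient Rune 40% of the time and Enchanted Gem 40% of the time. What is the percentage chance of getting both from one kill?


For independent events, P(both) = P(A) * P(B)
= 40% * 40%
= 1600 / 100 %
= 16.0%

16.0%


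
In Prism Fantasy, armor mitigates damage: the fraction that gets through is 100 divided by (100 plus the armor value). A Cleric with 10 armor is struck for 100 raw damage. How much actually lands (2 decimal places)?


actual = 100 * 100 / (100 + 10)
= 100 * 100 / 110
= 10000 / 110
= 90.91

90.91 damage


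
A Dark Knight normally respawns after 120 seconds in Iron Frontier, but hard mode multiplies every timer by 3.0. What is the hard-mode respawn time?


Respawn time = base * multiplier
= 120 * 3.0
= 360.0 seconds

360.0 seconds


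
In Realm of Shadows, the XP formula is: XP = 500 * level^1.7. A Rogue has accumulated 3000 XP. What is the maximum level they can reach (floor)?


XP = 500 * level^1.7, so level = (XP / 500)^(1/1.7)
= (3000 / 500)^(1/1.7)
= 6.0^0.5882
= 2.869
Floor: level = 2

level 2


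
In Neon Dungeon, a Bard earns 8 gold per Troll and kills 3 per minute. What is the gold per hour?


Gold per minute = 8 * 3 = 24
Gold per hour = 24 * 60 = 1440

1440 gold/hour


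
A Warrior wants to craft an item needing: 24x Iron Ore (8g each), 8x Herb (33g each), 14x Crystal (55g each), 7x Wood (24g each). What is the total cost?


Cost breakdown:
  Iron Ore: 24 * 8 = 192
  Herb: 8 * 33 = 264
  Crystal: 14 * 55 = 770
  Wood: 7 * 24 = 168
Total = 192 + 264 + 770 + 168 = 1394

1394 gold


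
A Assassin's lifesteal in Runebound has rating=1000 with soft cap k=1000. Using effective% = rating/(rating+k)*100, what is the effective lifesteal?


effective% = rating / (rating + k) * 100
= 1000 / (1000 + 1000) * 100
= 1000 / 2000 * 100
= 0.5 * 100
= 50.00%

50.00%


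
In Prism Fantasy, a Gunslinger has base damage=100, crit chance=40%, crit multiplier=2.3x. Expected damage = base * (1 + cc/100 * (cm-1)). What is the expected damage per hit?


E[dmg] = base * (1 + crit_chance * (crit_mult - 1))
cc as decimal = 40/100 = 0.4
cm - 1 = 2.3 - 1 = 1.3
Bonus factor = 0.4 * 1.3 = 0.52
Total multiplier = 1 + 0.52 = 1.52
Expected damage = 100 * 1.52 = 152.00

152.00 damage


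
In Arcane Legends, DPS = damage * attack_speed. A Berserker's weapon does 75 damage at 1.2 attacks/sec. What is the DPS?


DPS = damage * attack_speed
= 75 * 1.2
= 90.0

90.0 DPS


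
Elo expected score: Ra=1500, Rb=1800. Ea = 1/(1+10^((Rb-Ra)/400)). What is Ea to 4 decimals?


Elo expected score: Ea = 1/(1 + 10^((Rb-Ra)/400))
Rb - Ra = 1800 - 1500 = 300
(Rb-Ra)/400 = 300/400 = 0.75
10^0.75 = 5.623413
Ea = 1/(1 + 5.623413) = 1/6.623413 = 0.1510

0.1510


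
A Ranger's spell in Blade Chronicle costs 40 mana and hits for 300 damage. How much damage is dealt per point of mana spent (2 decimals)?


Efficiency = damage / mana
= 300 / 40
= 7.50

7.50 dmg/mana


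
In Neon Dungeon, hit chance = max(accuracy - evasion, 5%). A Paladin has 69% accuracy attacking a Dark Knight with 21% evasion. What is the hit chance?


accuracy - evasion = 69 - 21 = 48
Apply floor: max(48, 5) = 48
Hit chance = 48%

48%


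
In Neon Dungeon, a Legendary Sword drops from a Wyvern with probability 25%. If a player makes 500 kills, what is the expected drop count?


Expected drops = kills * (drop_rate / 100)
= 500 * (25 / 100)
= 500 * 0.25
= 125.0

125.0 drops


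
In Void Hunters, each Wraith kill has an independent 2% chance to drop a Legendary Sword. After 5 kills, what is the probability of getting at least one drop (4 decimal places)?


P(at least one) = 1 - P(none) = 1 - (1-p)^n
p = 2/100 = 0.02
1 - p = 0.98
(1 - p)^5 = 0.98^5 = 0.903921
P(at least one) = 1 - 0.903921 = 0.0961

0.0961


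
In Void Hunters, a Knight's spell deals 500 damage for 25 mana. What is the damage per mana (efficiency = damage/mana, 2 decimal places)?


Efficiency = damage / mana
= 500 / 25
= 20.00

20.00 dmg/mana


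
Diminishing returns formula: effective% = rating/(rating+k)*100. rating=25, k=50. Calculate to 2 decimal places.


effective% = rating / (rating + k) * 100
= 25 / (25 + 50) * 100
= 25 / 75 * 100
= 0.333333 * 100
= 33.33%

33.33%


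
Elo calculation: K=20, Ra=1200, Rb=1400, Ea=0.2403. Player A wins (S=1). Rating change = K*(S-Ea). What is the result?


Elo update: delta = K * (S - Ea), where S = 1 (wins)
S - Ea = 1 - 0.2403 = 0.7597
Rating change = 20 * 0.7597
= 15.19

15.19 rating points


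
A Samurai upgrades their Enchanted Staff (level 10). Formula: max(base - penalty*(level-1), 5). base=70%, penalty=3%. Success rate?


raw_rate = 70 - 3 * (10 - 1)
= 70 - 3 * 9
= 70 - 27
= 43
Apply floor: max(43, 5) = 43%

43%


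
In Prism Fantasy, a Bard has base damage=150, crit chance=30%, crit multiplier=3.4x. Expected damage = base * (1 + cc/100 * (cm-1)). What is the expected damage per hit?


E[dmg] = base * (1 + crit_chance * (crit_mult - 1))
cc as decimal = 30/100 = 0.3
cm - 1 = 3.4 - 1 = 2.4
Bonus factor = 0.3 * 2.4 = 0.72
Total multiplier = 1 + 0.72 = 1.72
Expected damage = 150 * 1.72 = 258.00

258.00 damage


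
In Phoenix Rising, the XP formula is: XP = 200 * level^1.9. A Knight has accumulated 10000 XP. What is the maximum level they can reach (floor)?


XP = 200 * level^1.9, so level = (XP / 200)^(1/1.9)
= (10000 / 200)^(1/1.9)
= 50.0^0.5263
= 7.8378
Floor: level = 7

level 7


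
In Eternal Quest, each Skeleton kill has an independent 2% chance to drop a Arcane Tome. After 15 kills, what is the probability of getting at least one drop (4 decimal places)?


P(at least one) = 1 - P(none) = 1 - (1-p)^n
p = 2/100 = 0.02
1 - p = 0.98
(1 - p)^15 = 0.98^15 = 0.738569
P(at least one) = 1 - 0.738569 = 0.2614

0.2614


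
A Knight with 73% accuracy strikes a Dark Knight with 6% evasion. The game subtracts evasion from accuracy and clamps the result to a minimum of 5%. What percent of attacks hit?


accuracy - evasion = 73 - 6 = 67
Apply floor: max(67, 5) = 67
Hit chance = 67%

67%


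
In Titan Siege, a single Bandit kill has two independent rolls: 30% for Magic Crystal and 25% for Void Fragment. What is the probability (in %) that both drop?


For independent events, P(both) = P(A) * P(B)
= 30% * 25%
= 750 / 100 %
= 7.5%

7.5%


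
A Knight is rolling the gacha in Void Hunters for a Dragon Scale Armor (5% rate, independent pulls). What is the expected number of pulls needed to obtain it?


Expected pulls for a geometric distribution = 1/p = 100 / rate%
= 100 / 5
= 20.0

20.0 pulls


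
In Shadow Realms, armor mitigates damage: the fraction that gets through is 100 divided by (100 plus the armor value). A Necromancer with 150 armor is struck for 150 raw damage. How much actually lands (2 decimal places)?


actual = 150 * 100 / (100 + 150)
= 150 * 100 / 250
= 15000 / 250
= 60.00

60.00 damage


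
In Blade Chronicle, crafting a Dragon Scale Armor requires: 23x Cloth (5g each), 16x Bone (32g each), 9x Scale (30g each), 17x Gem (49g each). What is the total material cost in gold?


Cost breakdown:
  Cloth: 23 * 5 = 115
  Bone: 16 * 32 = 512
  Scale: 9 * 30 = 270
  Gem: 17 * 49 = 833
Total = 115 + 512 + 270 + 833 = 1730

1730 gold


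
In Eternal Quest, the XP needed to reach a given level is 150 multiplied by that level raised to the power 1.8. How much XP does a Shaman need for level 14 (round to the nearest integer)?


XP = 150 * level^1.8
Substitute level = 14:
XP = 150 * 14^1.8
= 150 * 115.6193
= 17343

17343 XP


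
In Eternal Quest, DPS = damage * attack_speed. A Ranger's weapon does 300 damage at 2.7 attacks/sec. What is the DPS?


DPS = damage * attack_speed
= 300 * 2.7
= 810.0

810.0 DPS


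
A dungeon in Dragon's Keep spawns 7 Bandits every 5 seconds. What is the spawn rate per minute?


Spawns per minute = count * (60 / interval)
= 7 * (60 / 5)
= 7 * 12.0
= 84.0

84.0 per minute


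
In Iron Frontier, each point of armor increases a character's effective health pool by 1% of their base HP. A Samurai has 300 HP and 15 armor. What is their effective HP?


EHP = 300 * (1 + 15/100)
= 300 * (1 + 0.15)
= 300 * 1.15
= 345.0

345.0 EHP


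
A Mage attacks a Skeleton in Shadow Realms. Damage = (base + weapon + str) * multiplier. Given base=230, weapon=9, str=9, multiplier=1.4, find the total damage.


Sum base + weapon + str = 230 + 9 + 9 = 248
Multiply by 1.4:
248 * 1.4 = 347.2

347.2 damage


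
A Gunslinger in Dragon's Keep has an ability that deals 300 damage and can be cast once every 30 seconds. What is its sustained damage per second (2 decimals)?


DPS = damage / cooldown
= 300 / 30
= 10.00

10.00 DPS


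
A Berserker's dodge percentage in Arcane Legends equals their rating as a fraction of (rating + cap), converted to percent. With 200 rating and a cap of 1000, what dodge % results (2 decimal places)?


dodge% = 200 / (200 + 1000) * 100
= 200 / 1200 * 100
= 0.166667 * 100
= 16.67%

16.67%


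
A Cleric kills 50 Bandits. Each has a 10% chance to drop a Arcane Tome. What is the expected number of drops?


Expected drops = kills * (drop_rate / 100)
= 50 * (10 / 100)
= 50 * 0.1
= 5.0

5.0 drops


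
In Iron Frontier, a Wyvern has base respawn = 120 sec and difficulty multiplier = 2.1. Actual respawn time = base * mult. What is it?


Respawn time = base * multiplier
= 120 * 2.1
= 252.0 seconds

252.0 seconds


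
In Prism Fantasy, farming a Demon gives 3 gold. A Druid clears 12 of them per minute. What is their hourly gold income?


Gold per minute = 3 * 12 = 36
Gold per hour = 36 * 60 = 2160

2160 gold/hour


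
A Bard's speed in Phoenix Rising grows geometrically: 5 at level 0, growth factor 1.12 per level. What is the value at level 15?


value = base * growth^level
= 5 * 1.12^15
= 5 * 5.473566
= 27.37

27.37 speed


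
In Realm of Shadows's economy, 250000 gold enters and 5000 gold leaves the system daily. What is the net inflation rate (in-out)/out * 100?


Net gold = 250000 - 5000 = 245000
Inflation rate = net / sunk * 100 = 245000 / 5000 * 100
= 49.0 * 100
= 4900.00%

4900.00%


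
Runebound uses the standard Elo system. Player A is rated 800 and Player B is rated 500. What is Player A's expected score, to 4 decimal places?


Elo expected score: Ea = 1/(1 + 10^((Rb-Ra)/400))
Rb - Ra = 500 - 800 = -300
(Rb-Ra)/400 = -300/400 = -0.75
10^-0.75 = 0.177828
Ea = 1/(1 + 0.177828) = 1/1.177828 = 0.8490

0.8490


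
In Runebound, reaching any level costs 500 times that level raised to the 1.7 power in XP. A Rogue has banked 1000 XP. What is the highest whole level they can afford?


XP = 500 * level^1.7, so level = (XP / 500)^(1/1.7)
= (1000 / 500)^(1/1.7)
= 2.0^0.5882
= 1.5034
Floor: level = 1

level 1


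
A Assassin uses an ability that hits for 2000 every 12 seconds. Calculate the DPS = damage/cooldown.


DPS = damage / cooldown
= 2000 / 12
= 166.67

166.67 DPS


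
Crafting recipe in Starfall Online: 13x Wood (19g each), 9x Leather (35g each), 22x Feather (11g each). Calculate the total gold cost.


Cost breakdown:
  Wood: 13 * 19 = 247
  Leather: 9 * 35 = 315
  Feather: 22 * 11 = 242
Total = 247 + 315 + 242 = 804

804 gold


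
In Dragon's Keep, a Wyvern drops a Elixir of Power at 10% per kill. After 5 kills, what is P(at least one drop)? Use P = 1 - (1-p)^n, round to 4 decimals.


P(at least one) = 1 - P(none) = 1 - (1-p)^n
p = 10/100 = 0.1
1 - p = 0.9
(1 - p)^5 = 0.9^5 = 0.590490
P(at least one) = 1 - 0.590490 = 0.4095

0.4095


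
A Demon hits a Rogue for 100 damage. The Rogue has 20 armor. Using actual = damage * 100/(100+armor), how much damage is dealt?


actual = 100 * 100 / (100 + 20)
= 100 * 100 / 120
= 10000 / 120
= 83.33

83.33 damage


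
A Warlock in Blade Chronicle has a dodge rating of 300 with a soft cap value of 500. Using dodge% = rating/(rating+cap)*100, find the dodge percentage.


dodge% = 300 / (300 + 500) * 100
= 300 / 800 * 100
= 0.375 * 100
= 37.50%

37.50%


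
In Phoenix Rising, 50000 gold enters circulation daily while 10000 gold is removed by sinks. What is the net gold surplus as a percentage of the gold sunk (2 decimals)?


Net gold = 50000 - 10000 = 40000
Inflation rate = net / sunk * 100 = 40000 / 10000 * 100
= 4.0 * 100
= 400.00%

400.00%


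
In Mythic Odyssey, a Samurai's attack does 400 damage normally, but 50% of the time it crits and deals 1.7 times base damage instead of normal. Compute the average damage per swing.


E[dmg] = base * (1 + crit_chance * (crit_mult - 1))
cc as decimal = 50/100 = 0.5
cm - 1 = 1.7 - 1 = 0.7
Bonus factor = 0.5 * 0.7 = 0.35
Total multiplier = 1 + 0.35 = 1.35
Expected damage = 400 * 1.35 = 540.00

540.00 damage


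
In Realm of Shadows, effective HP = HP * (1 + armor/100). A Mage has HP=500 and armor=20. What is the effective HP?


EHP = 500 * (1 + 20/100)
= 500 * (1 + 0.2)
= 500 * 1.2
= 600.0

600.0 EHP


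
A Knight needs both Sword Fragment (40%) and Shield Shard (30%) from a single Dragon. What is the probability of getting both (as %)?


For independent events, P(both) = P(A) * P(B)
= 40% * 30%
= 1200 / 100 %
= 12.0%

12.0%


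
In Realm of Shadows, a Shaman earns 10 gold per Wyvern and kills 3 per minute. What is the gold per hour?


Gold per minute = 10 * 3 = 30
Gold per hour = 30 * 60 = 1800

1800 gold/hour


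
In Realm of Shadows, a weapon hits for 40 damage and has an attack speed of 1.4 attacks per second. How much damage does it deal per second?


DPS = damage * attack_speed
= 40 * 1.4
= 56.0

56.0 DPS


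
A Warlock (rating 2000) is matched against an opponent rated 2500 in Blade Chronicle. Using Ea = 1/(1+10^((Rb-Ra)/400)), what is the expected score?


Elo expected score: Ea = 1/(1 + 10^((Rb-Ra)/400))
Rb - Ra = 2500 - 2000 = 500
(Rb-Ra)/400 = 500/400 = 1.25
10^1.25 = 17.782794
Ea = 1/(1 + 17.782794) = 1/18.782794 = 0.0532

0.0532


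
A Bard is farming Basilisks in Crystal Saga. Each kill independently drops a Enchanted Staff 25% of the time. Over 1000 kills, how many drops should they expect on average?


Expected drops = kills * (drop_rate / 100)
= 1000 * (25 / 100)
= 1000 * 0.25
= 250.0

250.0 drops


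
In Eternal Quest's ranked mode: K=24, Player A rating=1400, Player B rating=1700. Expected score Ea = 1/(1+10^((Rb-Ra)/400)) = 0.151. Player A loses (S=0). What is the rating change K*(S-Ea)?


Elo update: delta = K * (S - Ea), where S = 0 (loses)
S - Ea = 0 - 0.151 = -0.151
Rating change = 24 * -0.151
= -3.62

-3.62 rating points


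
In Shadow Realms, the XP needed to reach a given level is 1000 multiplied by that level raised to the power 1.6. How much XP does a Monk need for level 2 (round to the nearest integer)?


XP = 1000 * level^1.6
Substitute level = 2:
XP = 1000 * 2^1.6
= 1000 * 3.0314
= 3031

3031 XP


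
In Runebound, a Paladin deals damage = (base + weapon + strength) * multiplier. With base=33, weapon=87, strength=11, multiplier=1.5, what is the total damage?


Sum base + weapon + str = 33 + 87 + 11 = 131
Multiply by 1.5:
131 * 1.5 = 196.5

196.5 damage


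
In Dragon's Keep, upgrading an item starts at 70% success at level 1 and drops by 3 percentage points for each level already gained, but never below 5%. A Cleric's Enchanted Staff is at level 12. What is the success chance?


raw_rate = 70 - 3 * (12 - 1)
= 70 - 3 * 11
= 70 - 33
= 37
Apply floor: max(37, 5) = 37%

37%


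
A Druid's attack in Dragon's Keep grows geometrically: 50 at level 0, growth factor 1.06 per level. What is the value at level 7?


value = base * growth^level
= 50 * 1.06^7
= 50 * 1.50363
= 75.18

75.18 attack


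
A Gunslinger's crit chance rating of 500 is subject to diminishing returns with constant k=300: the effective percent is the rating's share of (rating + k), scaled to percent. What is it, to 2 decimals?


effective% = rating / (rating + k) * 100
= 500 / (500 + 300) * 100
= 500 / 800 * 100
= 0.625 * 100
= 62.50%

62.50%


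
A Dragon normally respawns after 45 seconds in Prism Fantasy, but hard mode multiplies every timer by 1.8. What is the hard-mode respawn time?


Respawn time = base * multiplier
= 45 * 1.8
= 81.0 seconds

81.0 seconds


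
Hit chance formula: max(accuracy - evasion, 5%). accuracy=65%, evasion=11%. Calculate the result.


accuracy - evasion = 65 - 11 = 54
Apply floor: max(54, 5) = 54
Hit chance = 54%

54%


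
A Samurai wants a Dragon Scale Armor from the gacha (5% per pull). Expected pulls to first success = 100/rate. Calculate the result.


Expected pulls for a geometric distribution = 1/p = 100 / rate%
= 100 / 5
= 20.0

20.0 pulls


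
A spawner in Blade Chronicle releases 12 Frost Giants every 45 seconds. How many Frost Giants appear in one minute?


Spawns per minute = count * (60 / interval)
= 12 * (60 / 45)
= 12 * 1.3333
= 16.0

16.0 per minute


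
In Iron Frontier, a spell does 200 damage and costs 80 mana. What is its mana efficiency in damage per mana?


Efficiency = damage / mana
= 200 / 80
= 2.50

2.50 dmg/mana


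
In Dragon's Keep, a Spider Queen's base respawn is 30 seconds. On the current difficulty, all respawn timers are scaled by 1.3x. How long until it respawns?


Respawn time = base * multiplier
= 30 * 1.3
= 39.0 seconds

39.0 seconds


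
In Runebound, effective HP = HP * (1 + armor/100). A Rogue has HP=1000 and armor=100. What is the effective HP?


EHP = 1000 * (1 + 100/100)
= 1000 * (1 + 1.0)
= 1000 * 2.0
= 2000.0

2000.0 EHP


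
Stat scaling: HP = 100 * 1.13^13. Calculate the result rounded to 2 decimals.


value = base * growth^level
= 100 * 1.13^13
= 100 * 4.898011
= 489.80

489.80 HP


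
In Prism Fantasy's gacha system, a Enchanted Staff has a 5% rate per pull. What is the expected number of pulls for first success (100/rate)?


Expected pulls for a geometric distribution = 1/p = 100 / rate%
= 100 / 5
= 20.0

20.0 pulls


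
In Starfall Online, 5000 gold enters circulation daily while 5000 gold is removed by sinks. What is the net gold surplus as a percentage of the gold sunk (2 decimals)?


Net gold = 5000 - 5000 = 0
Inflation rate = net / sunk * 100 = 0 / 5000 * 100
= 0.0 * 100
= 0.00%

0.00%


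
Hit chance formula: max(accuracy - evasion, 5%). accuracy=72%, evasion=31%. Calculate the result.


accuracy - evasion = 72 - 31 = 41
Apply floor: max(41, 5) = 41
Hit chance = 41%

41%


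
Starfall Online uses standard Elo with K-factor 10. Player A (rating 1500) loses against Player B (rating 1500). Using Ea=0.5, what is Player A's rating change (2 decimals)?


Elo update: delta = K * (S - Ea), where S = 0 (loses)
S - Ea = 0 - 0.5 = -0.5
Rating change = 10 * -0.5
= -5.00

-5.00 rating points


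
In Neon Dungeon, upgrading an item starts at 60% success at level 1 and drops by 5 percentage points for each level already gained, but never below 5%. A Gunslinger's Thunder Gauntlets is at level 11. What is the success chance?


raw_rate = 60 - 5 * (11 - 1)
= 60 - 5 * 10
= 60 - 50
= 10
Apply floor: max(10, 5) = 10%

10%


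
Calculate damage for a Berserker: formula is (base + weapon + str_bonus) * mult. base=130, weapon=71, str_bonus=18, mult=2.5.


Sum base + weapon + str = 130 + 71 + 18 = 219
Multiply by 2.5:
219 * 2.5 = 547.5

547.5 damage


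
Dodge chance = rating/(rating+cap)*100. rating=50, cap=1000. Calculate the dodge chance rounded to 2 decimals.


dodge% = 50 / (50 + 1000) * 100
= 50 / 1050 * 100
= 0.047619 * 100
= 4.76%

4.76%
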